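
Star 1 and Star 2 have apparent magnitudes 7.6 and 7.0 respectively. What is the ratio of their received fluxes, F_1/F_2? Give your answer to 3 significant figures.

F_1/F_2 ≈ 0.575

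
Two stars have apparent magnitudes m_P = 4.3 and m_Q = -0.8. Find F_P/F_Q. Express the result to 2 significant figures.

F_P/F_Q ≈ 9.1×10^-3

Δm = 4.3 − (-0.8) = 5.1
Flux ratio = 10^(−0.4 Δm) = 10^(−0.4 × 5.1) = 10^-2.040 = 9.120×10^-3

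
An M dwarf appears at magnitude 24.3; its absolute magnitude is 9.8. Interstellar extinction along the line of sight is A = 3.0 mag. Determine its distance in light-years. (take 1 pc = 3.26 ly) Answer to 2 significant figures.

d ≈ 6500 ly

m − M = 5 log₁₀(d/10 pc) + A  ⇒  24.3 − (9.8) − 3.0 = 5 log₁₀(d/10)
11.500 = 5 log₁₀(d/10)
log₁₀ d = (m − M − A)/5 + 1 = 3.3000
d = 10^3.3000 = 1995 pc
= 6505 ly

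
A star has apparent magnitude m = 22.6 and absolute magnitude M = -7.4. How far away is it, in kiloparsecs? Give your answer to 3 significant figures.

d ≈ 10000 kpc

Distance modulus: m − M = 22.6 − (-7.4) = 30.000
m − M = 5 log₁₀ d − 5
log₁₀ d = (m − M)/5 + 1 = 7.0000
d = 10^7.0000 = 1.000×10^7 pc
= 10000 kpc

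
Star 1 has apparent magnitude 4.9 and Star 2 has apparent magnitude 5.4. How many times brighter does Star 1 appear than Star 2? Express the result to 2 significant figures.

1.6

Magnitude difference = -0.5
Flux ratio = 10^(−0.4 Δm) = 10^(−0.4 × -0.5) = 10^0.200 = 1.585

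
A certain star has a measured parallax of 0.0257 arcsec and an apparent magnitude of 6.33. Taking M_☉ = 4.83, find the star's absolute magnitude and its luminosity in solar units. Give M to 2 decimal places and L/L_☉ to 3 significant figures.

M ≈ 3.38; L/L_☉ ≈ 3.80

d = 1/p = 1/0.0257″ = 38.91 pc
M = m − 5 log₁₀ d + 5 = 6.33 − 5·1.5901 + 5 = 3.380
M − M_☉ = 3.380 − 4.83 = -1.450
L/L_☉ = 10^(−0.4 × -1.450) = 3.803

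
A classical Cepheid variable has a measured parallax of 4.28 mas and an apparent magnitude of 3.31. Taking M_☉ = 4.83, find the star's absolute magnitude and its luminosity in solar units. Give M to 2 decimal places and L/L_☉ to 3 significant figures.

M ≈ -3.53; L/L_☉ ≈ 2210

d = 1/p = 1000/4.28 mas = 233.6 pc
M = m − 5 log₁₀ d + 5 = 3.31 − 5·2.3686 + 5 = -3.533
M − M_☉ = -3.533 − 4.83 = -8.363
L/L_☉ = 10^(−0.4 × -8.363) = 2214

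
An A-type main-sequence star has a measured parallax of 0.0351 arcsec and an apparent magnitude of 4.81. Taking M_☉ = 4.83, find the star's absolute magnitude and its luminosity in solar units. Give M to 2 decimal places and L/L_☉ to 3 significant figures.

M ≈ 2.54; L/L_☉ ≈ 8.27

d = 1/p = 1/0.0351″ = 28.49 pc
M = m − 5 log₁₀ d + 5 = 4.81 − 5·1.4547 + 5 = 2.537
M − M_☉ = 2.537 − 4.83 = -2.293
L/L_☉ = 10^(−0.4 × -2.293) = 8.268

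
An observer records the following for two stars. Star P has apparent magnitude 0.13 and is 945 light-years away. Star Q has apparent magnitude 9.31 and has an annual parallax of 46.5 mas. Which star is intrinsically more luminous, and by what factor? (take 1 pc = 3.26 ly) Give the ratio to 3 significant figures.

Star P is more luminous, by a factor of 854000.

Star P: d = 945 ly / 3.26 = 289.9 pc
Star P: M = m − 5 log₁₀ d + 5 = 0.13 − 5·2.4622 + 5 = -7.181
Star Q: p = 46.5 mas = 0.0465″ → d = 1/p = 21.51 pc
Star Q: M = m − 5 log₁₀ d + 5 = 9.31 − 5·1.3325 + 5 = 7.647
ΔM = M_P − M_Q = -7.181 − (7.647) = -14.828; smaller M is more luminous → Star P.
L ratio = 10^(0.4 |ΔM|) = 10^5.931 = 853800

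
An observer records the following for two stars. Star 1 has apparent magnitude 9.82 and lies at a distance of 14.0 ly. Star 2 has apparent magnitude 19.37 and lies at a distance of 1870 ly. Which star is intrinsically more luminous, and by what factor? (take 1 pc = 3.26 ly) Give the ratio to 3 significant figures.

Star 2 is more luminous, by a factor of 2.70.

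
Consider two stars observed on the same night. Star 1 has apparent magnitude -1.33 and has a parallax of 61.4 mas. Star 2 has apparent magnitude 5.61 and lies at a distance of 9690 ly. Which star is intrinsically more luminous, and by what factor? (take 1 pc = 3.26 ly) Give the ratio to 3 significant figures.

Star 1: p = 61.4 mas = 0.0614″ → d = 1/p = 16.29 pc
Star 1: M = m − 5 log₁₀ d + 5 = -1.33 − 5·1.2118 + 5 = -2.389
Star 2: d = 9690 ly / 3.26 = 2972 pc
Star 2: M = m − 5 log₁₀ d + 5 = 5.61 − 5·3.4731 + 5 = -6.756
ΔM = M_1 − M_2 = -2.389 − (-6.756) = 4.366; smaller M is more luminous → Star 2.
L ratio = 10^(0.4 |ΔM|) = 10^1.747 = 55.79

Star 2 is more luminous, by a factor of 55.8.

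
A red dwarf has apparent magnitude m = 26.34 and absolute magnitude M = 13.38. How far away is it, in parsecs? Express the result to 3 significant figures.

d ≈ 3910 pc

μ = m − M = 12.960
m − M = 5 log₁₀ d − 5
log₁₀ d = (m − M)/5 + 1 = 3.5920
d = 10^3.5920 = 3908 pc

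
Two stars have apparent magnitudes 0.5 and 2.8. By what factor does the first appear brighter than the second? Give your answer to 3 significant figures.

8.32

Magnitude difference = -2.3
Flux ratio = 10^(−0.4 Δm) = 10^(−0.4 × -2.3) = 10^0.920 = 8.318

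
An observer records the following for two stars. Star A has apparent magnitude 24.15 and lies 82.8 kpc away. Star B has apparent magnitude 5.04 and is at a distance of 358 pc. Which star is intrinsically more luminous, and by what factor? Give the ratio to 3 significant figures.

Star A: d = 82.8 kpc = 82800 pc
Star A: M = m − 5 log₁₀ d + 5 = 24.15 − 5·4.9180 + 5 = 4.560
Star B: M = m − 5 log₁₀ d + 5 = 5.04 − 5·2.5539 + 5 = -2.729
ΔM = M_A − M_B = 4.560 − (-2.729) = 7.289; smaller M is more luminous → Star B.
L ratio = 10^(0.4 |ΔM|) = 10^2.916 = 823.6

Star B is more luminous, by a factor of 824.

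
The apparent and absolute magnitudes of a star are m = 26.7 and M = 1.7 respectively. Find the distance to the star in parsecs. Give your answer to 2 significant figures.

d ≈ 1.0×10^6 pc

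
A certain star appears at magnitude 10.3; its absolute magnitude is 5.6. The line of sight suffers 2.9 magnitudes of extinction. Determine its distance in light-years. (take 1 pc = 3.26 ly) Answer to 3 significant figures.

d ≈ 74.7 ly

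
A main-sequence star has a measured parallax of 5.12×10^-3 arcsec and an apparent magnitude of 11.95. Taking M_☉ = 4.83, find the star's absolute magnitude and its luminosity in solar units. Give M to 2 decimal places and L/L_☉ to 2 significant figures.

M ≈ 5.50; L/L_☉ ≈ 0.54

d = 1/p = 1/5.12×10^-3″ = 195.3 pc
M = m − 5 log₁₀ d + 5 = 11.95 − 5·2.2907 + 5 = 5.496
M − M_☉ = 5.496 − 4.83 = 0.666
L/L_☉ = 10^(−0.4 × 0.666) = 0.5413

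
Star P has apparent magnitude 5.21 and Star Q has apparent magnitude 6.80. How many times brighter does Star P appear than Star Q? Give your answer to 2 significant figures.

4.3

Magnitude difference = -1.59
Flux ratio = 10^(−0.4 Δm) = 10^(−0.4 × -1.59) = 10^0.636 = 4.325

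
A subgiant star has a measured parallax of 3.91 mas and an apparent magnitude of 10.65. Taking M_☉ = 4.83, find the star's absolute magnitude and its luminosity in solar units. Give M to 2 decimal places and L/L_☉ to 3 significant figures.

M ≈ 3.61; L/L_☉ ≈ 3.07

d = 1/p = 1000/3.91 mas = 255.8 pc
M = m − 5 log₁₀ d + 5 = 10.65 − 5·2.4078 + 5 = 3.611
M − M_☉ = 3.611 − 4.83 = -1.219
L/L_☉ = 10^(−0.4 × -1.219) = 3.074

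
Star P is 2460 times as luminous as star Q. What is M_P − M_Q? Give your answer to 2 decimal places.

Pogson: ΔM = −2.5 log₁₀(ratio) = −2.5 log₁₀(2460) = −2.5 × 3.3909 = -8.477
Star P is brighter, so it has the smaller magnitude: the difference is negative.

M_P − M_Q ≈ -8.48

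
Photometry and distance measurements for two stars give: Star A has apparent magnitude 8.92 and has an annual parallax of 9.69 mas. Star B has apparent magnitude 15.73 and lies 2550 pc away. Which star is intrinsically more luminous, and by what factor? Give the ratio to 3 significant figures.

Star B is more luminous, by a factor of 1.15.

Star A: p = 9.69 mas = 9.69×10^-3″ → d = 1/p = 103.2 pc
Star A: M = m − 5 log₁₀ d + 5 = 8.92 − 5·2.0137 + 5 = 3.852
Star B: M = m − 5 log₁₀ d + 5 = 15.73 − 5·3.4065 + 5 = 3.697
ΔM = M_A − M_B = 3.852 − (3.697) = 0.154; smaller M is more luminous → Star B.
L ratio = 10^(0.4 |ΔM|) = 10^0.062 = 1.153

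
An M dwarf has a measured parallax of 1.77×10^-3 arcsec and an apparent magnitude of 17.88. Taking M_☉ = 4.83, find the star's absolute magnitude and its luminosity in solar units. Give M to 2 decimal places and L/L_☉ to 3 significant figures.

M ≈ 9.12; L/L_☉ ≈ 0.0192

d = 1/p = 1/1.77×10^-3″ = 565.0 pc
M = m − 5 log₁₀ d + 5 = 17.88 − 5·2.7520 + 5 = 9.120
M − M_☉ = 9.120 − 4.83 = 4.290
L/L_☉ = 10^(−0.4 × 4.290) = 0.01923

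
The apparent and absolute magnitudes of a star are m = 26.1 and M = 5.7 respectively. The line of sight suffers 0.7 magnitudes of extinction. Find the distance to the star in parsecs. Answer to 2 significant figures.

m − M = 5 log₁₀(d/10 pc) + A  ⇒  26.1 − (5.7) − 0.7 = 5 log₁₀(d/10)
19.700 = 5 log₁₀(d/10)
log₁₀ d = (m − M − A)/5 + 1 = 4.9400
d = 10^4.9400 = 87100 pc

d ≈ 87000 pc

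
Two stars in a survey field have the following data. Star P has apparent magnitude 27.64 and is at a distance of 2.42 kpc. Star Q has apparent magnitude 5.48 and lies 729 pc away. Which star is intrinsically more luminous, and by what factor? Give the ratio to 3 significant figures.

Star P: d = 2.42 kpc = 2420 pc
Star P: M = m − 5 log₁₀ d + 5 = 27.64 − 5·3.3838 + 5 = 15.721
Star Q: M = m − 5 log₁₀ d + 5 = 5.48 − 5·2.8627 + 5 = -3.834
ΔM = M_P − M_Q = 15.721 − (-3.834) = 19.555; smaller M is more luminous → Star Q.
L ratio = 10^(0.4 |ΔM|) = 10^7.822 = 6.635×10^7

Star Q is more luminous, by a factor of 6.63×10^7.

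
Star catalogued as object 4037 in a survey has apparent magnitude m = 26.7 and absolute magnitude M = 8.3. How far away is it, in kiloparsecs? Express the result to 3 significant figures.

μ = m − M = 18.400
m − M = 5 log₁₀ d − 5
log₁₀ d = (m − M)/5 + 1 = 4.6800
d = 10^4.6800 = 47860 pc
= 47.86 kpc

d ≈ 47.9 kpc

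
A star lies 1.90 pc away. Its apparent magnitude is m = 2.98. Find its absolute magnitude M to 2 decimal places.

5 log₁₀(d/10 pc) = 5 log₁₀(1.900) − 5 = -3.606
M = m − 5 log₁₀(d/10) = 2.98 + 3.606 = 6.586

M ≈ 6.59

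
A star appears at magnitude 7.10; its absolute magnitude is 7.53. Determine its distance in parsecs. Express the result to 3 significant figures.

d ≈ 8.20 pc

Distance modulus: m − M = 7.10 − (7.53) = -0.430
m − M = 5 log₁₀ d − 5
log₁₀ d = (m − M)/5 + 1 = 0.9140
d = 10^0.9140 = 8.204 pc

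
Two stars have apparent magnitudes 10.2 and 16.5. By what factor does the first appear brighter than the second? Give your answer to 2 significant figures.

330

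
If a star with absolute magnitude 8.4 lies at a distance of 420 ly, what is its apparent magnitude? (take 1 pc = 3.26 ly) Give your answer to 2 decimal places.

m ≈ 13.95

d = 420 ly / 3.26 = 128.8 pc
m = M + 5 log₁₀ d − 5 = 8.4 + 5·2.1100 − 5 = 13.950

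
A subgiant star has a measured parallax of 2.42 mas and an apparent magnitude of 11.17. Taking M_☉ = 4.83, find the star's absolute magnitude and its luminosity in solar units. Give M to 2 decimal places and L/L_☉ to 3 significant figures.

M ≈ 3.09; L/L_☉ ≈ 4.97

d = 1/p = 1000/2.42 mas = 413.2 pc
M = m − 5 log₁₀ d + 5 = 11.17 − 5·2.6162 + 5 = 3.089
M − M_☉ = 3.089 − 4.83 = -1.741
L/L_☉ = 10^(−0.4 × -1.741) = 4.970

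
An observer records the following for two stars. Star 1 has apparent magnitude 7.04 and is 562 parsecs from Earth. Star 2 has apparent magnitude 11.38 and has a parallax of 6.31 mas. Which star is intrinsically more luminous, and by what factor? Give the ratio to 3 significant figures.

Star 1: M = m − 5 log₁₀ d + 5 = 7.04 − 5·2.7497 + 5 = -1.709
Star 2: p = 6.31 mas = 6.31×10^-3″ → d = 1/p = 158.5 pc
Star 2: M = m − 5 log₁₀ d + 5 = 11.38 − 5·2.2000 + 5 = 5.380
ΔM = M_1 − M_2 = -1.709 − (5.380) = -7.089; smaller M is more luminous → Star 1.
L ratio = 10^(0.4 |ΔM|) = 10^2.836 = 684.7

Star 1 is more luminous, by a factor of 685.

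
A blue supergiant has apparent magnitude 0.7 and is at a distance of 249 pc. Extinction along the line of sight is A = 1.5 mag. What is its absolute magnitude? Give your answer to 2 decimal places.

M ≈ -7.78

5 log₁₀(d/10 pc) = 5 log₁₀(249.0) − 5 = 6.981
M = m − 5 log₁₀(d/10) − A = 0.7 − 6.981 − 1.5 = -7.781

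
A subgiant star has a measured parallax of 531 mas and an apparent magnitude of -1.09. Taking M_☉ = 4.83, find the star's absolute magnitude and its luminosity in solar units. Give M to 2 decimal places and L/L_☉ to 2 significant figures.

M ≈ 2.54; L/L_☉ ≈ 8.3

d = 1/p = 1000/531 mas = 1.883 pc
M = m − 5 log₁₀ d + 5 = -1.09 − 5·0.2749 + 5 = 2.535
M − M_☉ = 2.535 − 4.83 = -2.295
L/L_☉ = 10^(−0.4 × -2.295) = 8.276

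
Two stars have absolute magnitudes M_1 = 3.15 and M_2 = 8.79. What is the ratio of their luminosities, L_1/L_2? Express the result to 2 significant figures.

ΔM = M_1 − M_2 = -5.64
L_1/L_2 = 10^(−0.4 ΔM) = 10^2.256 = 180.3

L_1/L_2 ≈ 180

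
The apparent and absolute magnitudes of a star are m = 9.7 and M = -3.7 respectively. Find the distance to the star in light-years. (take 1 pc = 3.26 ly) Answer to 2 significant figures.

d ≈ 16000 ly

μ = m − M = 13.400
m − M = 5 log₁₀ d − 5
log₁₀ d = (m − M)/5 + 1 = 3.6800
d = 10^3.6800 = 4786 pc
= 15600 ly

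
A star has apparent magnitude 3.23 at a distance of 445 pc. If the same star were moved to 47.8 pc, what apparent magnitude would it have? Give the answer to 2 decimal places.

m ≈ -1.61

Flux ∝ 1/d², so Δm = 5 log₁₀(d₂/d₁) = 5 log₁₀(47.8/445) = -4.845
m₂ = m₁ + Δm = 3.23 + (-4.845) = -1.615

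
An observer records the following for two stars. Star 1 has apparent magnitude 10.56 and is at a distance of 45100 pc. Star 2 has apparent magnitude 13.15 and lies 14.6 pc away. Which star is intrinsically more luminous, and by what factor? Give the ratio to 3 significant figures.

Star 1 is more luminous, by a factor of 1.04×10^8.

Star 1: M = m − 5 log₁₀ d + 5 = 10.56 − 5·4.6542 + 5 = -7.711
Star 2: M = m − 5 log₁₀ d + 5 = 13.15 − 5·1.1644 + 5 = 12.328
ΔM = M_1 − M_2 = -7.711 − (12.328) = -20.039; smaller M is more luminous → Star 1.
L ratio = 10^(0.4 |ΔM|) = 10^8.016 = 1.037×10^8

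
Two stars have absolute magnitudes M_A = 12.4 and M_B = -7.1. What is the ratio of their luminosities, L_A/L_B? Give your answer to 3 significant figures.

L_A/L_B ≈ 1.58×10^-8

ΔM = M_A − M_B = 19.5
L_A/L_B = 10^(−0.4 ΔM) = 10^-7.800 = 1.585×10^-8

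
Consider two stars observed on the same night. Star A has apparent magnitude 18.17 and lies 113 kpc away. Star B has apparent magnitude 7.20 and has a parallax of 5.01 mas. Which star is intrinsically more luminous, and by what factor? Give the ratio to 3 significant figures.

Star A: d = 113 kpc = 113000 pc
Star A: M = m − 5 log₁₀ d + 5 = 18.17 − 5·5.0531 + 5 = -2.095
Star B: p = 5.01 mas = 5.01×10^-3″ → d = 1/p = 199.6 pc
Star B: M = m − 5 log₁₀ d + 5 = 7.20 − 5·2.3002 + 5 = 0.699
ΔM = M_A − M_B = -2.095 − (0.699) = -2.795; smaller M is more luminous → Star A.
L ratio = 10^(0.4 |ΔM|) = 10^1.118 = 13.12

Star A is more luminous, by a factor of 13.1.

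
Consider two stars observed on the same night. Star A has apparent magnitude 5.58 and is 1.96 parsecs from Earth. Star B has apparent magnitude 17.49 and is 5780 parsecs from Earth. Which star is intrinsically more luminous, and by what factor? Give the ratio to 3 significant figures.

Star B is more luminous, by a factor of 150.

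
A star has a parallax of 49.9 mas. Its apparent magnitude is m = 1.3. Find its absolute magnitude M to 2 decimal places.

p = 49.9 mas = 0.0499″ → d = 1/p = 20.04 pc
5 log₁₀(d/10 pc) = 5 log₁₀(20.04) − 5 = 1.509
M = m − 5 log₁₀(d/10) = 1.3 − 1.509 = -0.209

M ≈ -0.21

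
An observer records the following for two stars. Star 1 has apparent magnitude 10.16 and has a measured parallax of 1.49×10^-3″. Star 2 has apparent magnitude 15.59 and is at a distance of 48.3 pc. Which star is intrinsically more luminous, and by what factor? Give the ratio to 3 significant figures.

Star 1: d = 1/p = 1/1.49×10^-3″ = 671.1 pc
Star 1: M = m − 5 log₁₀ d + 5 = 10.16 − 5·2.8268 + 5 = 1.026
Star 2: M = m − 5 log₁₀ d + 5 = 15.59 − 5·1.6839 + 5 = 12.170
ΔM = M_1 − M_2 = 1.026 − (12.170) = -11.144; smaller M is more luminous → Star 1.
L ratio = 10^(0.4 |ΔM|) = 10^4.458 = 28690

Star 1 is more luminous, by a factor of 28700.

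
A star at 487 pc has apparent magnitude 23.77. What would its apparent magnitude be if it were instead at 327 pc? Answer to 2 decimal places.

Flux ∝ 1/d², so Δm = 5 log₁₀(d₂/d₁) = 5 log₁₀(327/487) = -0.865
m₂ = m₁ + Δm = 23.77 + (-0.865) = 22.905

m ≈ 22.91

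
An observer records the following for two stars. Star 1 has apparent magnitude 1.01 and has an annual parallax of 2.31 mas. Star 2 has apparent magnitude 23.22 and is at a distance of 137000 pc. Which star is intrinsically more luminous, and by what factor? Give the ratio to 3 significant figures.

Star 1 is more luminous, by a factor of 7640.

Star 1: p = 2.31 mas = 2.31×10^-3″ → d = 1/p = 432.9 pc
Star 1: M = m − 5 log₁₀ d + 5 = 1.01 − 5·2.6364 + 5 = -7.172
Star 2: M = m − 5 log₁₀ d + 5 = 23.22 − 5·5.1367 + 5 = 2.536
ΔM = M_1 − M_2 = -7.172 − (2.536) = -9.708; smaller M is more luminous → Star 1.
L ratio = 10^(0.4 |ΔM|) = 10^3.883 = 7644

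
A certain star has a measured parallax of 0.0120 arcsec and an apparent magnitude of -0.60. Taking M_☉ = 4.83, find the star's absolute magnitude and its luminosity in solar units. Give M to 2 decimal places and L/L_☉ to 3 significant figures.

M ≈ -5.20; L/L_☉ ≈ 10300

d = 1/p = 1/0.0120″ = 83.33 pc
M = m − 5 log₁₀ d + 5 = -0.60 − 5·1.9208 + 5 = -5.204
M − M_☉ = -5.204 − 4.83 = -10.034
L/L_☉ = 10^(−0.4 × -10.034) = 10320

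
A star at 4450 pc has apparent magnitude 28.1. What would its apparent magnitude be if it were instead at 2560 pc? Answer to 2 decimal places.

Flux ∝ 1/d², so Δm = 5 log₁₀(d₂/d₁) = 5 log₁₀(2560/4450) = -1.201
m₂ = m₁ + Δm = 28.1 + (-1.201) = 26.899

m ≈ 26.90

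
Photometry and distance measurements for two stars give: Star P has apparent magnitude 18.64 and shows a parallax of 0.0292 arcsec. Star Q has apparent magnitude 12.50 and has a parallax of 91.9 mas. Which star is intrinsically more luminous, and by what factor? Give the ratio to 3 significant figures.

Star Q is more luminous, by a factor of 28.8.

Star P: d = 1/p = 1/0.0292″ = 34.25 pc
Star P: M = m − 5 log₁₀ d + 5 = 18.64 − 5·1.5346 + 5 = 15.967
Star Q: p = 91.9 mas = 0.0919″ → d = 1/p = 10.88 pc
Star Q: M = m − 5 log₁₀ d + 5 = 12.50 − 5·1.0367 + 5 = 12.317
ΔM = M_P − M_Q = 15.967 − (12.317) = 3.650; smaller M is more luminous → Star Q.
L ratio = 10^(0.4 |ΔM|) = 10^1.460 = 28.85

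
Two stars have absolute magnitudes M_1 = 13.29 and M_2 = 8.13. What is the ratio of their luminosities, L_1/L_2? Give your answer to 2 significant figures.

L_1/L_2 ≈ 8.6×10^-3

ΔM = M_1 − M_2 = 5.16
L_1/L_2 = 10^(−0.4 ΔM) = 10^-2.064 = 8.630×10^-3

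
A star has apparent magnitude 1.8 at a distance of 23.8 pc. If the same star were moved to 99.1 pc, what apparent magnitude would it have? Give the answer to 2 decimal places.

Flux ∝ 1/d², so Δm = 5 log₁₀(d₂/d₁) = 5 log₁₀(99.1/23.8) = 3.097
m₂ = m₁ + Δm = 1.8 + (3.097) = 4.897

m ≈ 4.90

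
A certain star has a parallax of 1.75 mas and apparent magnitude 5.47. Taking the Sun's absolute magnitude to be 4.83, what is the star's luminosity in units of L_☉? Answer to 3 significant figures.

d = 1/p = 1000/1.75 mas = 571.4 pc
M = m − 5 log₁₀ d + 5 = 5.47 − 5·2.7570 + 5 = -3.315
M − M_☉ = -3.315 − 4.83 = -8.145
L/L_☉ = 10^(−0.4 × -8.145) = 1811

L/L_☉ ≈ 1810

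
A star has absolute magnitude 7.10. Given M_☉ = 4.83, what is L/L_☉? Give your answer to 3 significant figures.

M − M_☉ = 7.10 − 4.83 = 2.270
L/L_☉ = 10^(−0.4 (M − M_☉)) = 10^-0.908 = 0.1236

L/L_☉ ≈ 0.124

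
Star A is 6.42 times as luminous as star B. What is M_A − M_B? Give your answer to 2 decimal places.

Pogson: ΔM = −2.5 log₁₀(ratio) = −2.5 log₁₀(6.42) = −2.5 × 0.8075 = -2.019
Star A is brighter, so it has the smaller magnitude: the difference is negative.

M_A − M_B ≈ -2.02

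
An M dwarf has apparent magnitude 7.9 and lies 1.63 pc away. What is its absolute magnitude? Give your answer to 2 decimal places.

M ≈ 11.84

5 log₁₀(d/10 pc) = 5 log₁₀(1.630) − 5 = -3.939
M = m − 5 log₁₀(d/10) = 7.9 + 3.939 = 11.839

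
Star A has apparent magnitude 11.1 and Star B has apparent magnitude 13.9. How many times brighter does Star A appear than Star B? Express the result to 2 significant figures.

13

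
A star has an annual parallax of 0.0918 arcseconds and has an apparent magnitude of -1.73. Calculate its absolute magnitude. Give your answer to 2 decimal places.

M ≈ -1.92

d = 1/p = 1/0.0918″ = 10.89 pc
5 log₁₀(d/10 pc) = 5 log₁₀(10.89) − 5 = 0.186
M = m − 5 log₁₀(d/10) = -1.73 − 0.186 = -1.916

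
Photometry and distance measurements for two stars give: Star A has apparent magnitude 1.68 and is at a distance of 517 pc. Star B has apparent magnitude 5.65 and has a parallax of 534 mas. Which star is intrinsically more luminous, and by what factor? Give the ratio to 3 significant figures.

Star A: M = m − 5 log₁₀ d + 5 = 1.68 − 5·2.7135 + 5 = -6.887
Star B: p = 534 mas = 0.534″ → d = 1/p = 1.873 pc
Star B: M = m − 5 log₁₀ d + 5 = 5.65 − 5·0.2725 + 5 = 9.288
ΔM = M_A − M_B = -6.887 − (9.288) = -16.175; smaller M is more luminous → Star A.
L ratio = 10^(0.4 |ΔM|) = 10^6.470 = 2.952×10^6

Star A is more luminous, by a factor of 2.95×10^6.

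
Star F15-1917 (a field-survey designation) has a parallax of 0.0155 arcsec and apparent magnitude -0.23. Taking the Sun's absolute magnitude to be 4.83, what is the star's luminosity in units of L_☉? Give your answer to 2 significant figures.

d = 1/p = 1/0.0155″ = 64.52 pc
M = m − 5 log₁₀ d + 5 = -0.23 − 5·1.8097 + 5 = -4.278
M − M_☉ = -4.278 − 4.83 = -9.108
L/L_☉ = 10^(−0.4 × -9.108) = 4399

L/L_☉ ≈ 4400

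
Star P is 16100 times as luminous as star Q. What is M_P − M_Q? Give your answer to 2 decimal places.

M_P − M_Q ≈ -10.52

Pogson: ΔM = −2.5 log₁₀(ratio) = −2.5 log₁₀(16100) = −2.5 × 4.2068 = -10.517
Star P is brighter, so it has the smaller magnitude: the difference is negative.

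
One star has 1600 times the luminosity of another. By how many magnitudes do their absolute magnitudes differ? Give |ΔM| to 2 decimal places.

Pogson: ΔM = −2.5 log₁₀(ratio) = −2.5 log₁₀(1600) = −2.5 × 3.2041 = -8.010

|ΔM| ≈ 8.01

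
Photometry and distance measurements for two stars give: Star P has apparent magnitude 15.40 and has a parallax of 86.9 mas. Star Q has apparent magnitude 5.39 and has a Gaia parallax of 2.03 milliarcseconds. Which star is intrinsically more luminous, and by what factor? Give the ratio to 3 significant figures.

Star P: p = 86.9 mas = 0.0869″ → d = 1/p = 11.51 pc
Star P: M = m − 5 log₁₀ d + 5 = 15.40 − 5·1.0610 + 5 = 15.095
Star Q: p = 2.03 mas = 2.03×10^-3″ → d = 1/p = 492.6 pc
Star Q: M = m − 5 log₁₀ d + 5 = 5.39 − 5·2.6925 + 5 = -3.073
ΔM = M_P − M_Q = 15.095 − (-3.073) = 18.168; smaller M is more luminous → Star Q.
L ratio = 10^(0.4 |ΔM|) = 10^7.267 = 1.849×10^7

Star Q is more luminous, by a factor of 1.85×10^7.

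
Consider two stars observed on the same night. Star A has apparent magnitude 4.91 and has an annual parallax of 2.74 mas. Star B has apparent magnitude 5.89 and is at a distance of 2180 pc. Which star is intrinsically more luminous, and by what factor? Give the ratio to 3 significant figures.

Star A: p = 2.74 mas = 2.74×10^-3″ → d = 1/p = 365.0 pc
Star A: M = m − 5 log₁₀ d + 5 = 4.91 − 5·2.5622 + 5 = -2.901
Star B: M = m − 5 log₁₀ d + 5 = 5.89 − 5·3.3385 + 5 = -5.802
ΔM = M_A − M_B = -2.901 − (-5.802) = 2.901; smaller M is more luminous → Star B.
L ratio = 10^(0.4 |ΔM|) = 10^1.160 = 14.47

Star B is more luminous, by a factor of 14.5.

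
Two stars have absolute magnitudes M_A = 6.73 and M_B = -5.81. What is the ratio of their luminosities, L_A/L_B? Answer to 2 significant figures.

L_A/L_B ≈ 9.6×10^-6

ΔM = M_A − M_B = 12.54
L_A/L_B = 10^(−0.4 ΔM) = 10^-5.016 = 9.638×10^-6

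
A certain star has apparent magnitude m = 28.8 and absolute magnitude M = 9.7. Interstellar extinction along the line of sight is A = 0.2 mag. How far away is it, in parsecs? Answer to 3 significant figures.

d ≈ 60300 pc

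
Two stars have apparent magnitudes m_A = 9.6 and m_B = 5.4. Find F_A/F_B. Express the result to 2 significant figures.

F_A/F_B ≈ 0.021

Δm = 9.6 − (5.4) = 4.2
Flux ratio = 10^(−0.4 Δm) = 10^(−0.4 × 4.2) = 10^-1.680 = 0.02089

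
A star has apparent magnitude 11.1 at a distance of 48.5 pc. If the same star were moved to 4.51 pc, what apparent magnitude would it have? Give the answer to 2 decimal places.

m ≈ 5.94

Flux ∝ 1/d², so Δm = 5 log₁₀(d₂/d₁) = 5 log₁₀(4.51/48.5) = -5.158
m₂ = m₁ + Δm = 11.1 + (-5.158) = 5.942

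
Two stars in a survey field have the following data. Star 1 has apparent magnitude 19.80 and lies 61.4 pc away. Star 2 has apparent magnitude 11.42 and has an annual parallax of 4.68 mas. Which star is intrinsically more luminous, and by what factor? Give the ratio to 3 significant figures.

Star 2 is more luminous, by a factor of 27200.

Star 1: M = m − 5 log₁₀ d + 5 = 19.80 − 5·1.7882 + 5 = 15.859
Star 2: p = 4.68 mas = 4.68×10^-3″ → d = 1/p = 213.7 pc
Star 2: M = m − 5 log₁₀ d + 5 = 11.42 − 5·2.3298 + 5 = 4.771
ΔM = M_1 − M_2 = 15.859 − (4.771) = 11.088; smaller M is more luminous → Star 2.
L ratio = 10^(0.4 |ΔM|) = 10^4.435 = 27240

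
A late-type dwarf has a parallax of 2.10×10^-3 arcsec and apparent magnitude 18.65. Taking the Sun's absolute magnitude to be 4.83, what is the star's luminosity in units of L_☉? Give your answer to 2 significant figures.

d = 1/p = 1/2.10×10^-3″ = 476.2 pc
M = m − 5 log₁₀ d + 5 = 18.65 − 5·2.6778 + 5 = 10.261
M − M_☉ = 10.261 − 4.83 = 5.431
L/L_☉ = 10^(−0.4 × 5.431) = 6.723×10^-3

L/L_☉ ≈ 6.7×10^-3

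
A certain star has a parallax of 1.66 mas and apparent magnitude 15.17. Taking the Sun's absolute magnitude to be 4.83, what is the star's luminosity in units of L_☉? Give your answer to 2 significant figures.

L/L_☉ ≈ 0.27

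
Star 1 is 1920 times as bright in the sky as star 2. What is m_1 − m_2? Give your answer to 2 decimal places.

Pogson: Δm = −2.5 log₁₀(ratio) = −2.5 log₁₀(1920) = −2.5 × 3.2833 = -8.208
Star 1 is brighter, so it has the smaller magnitude: the difference is negative.

m_1 − m_2 ≈ -8.21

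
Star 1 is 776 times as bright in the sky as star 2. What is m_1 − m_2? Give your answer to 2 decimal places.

m_1 − m_2 ≈ -7.22

Pogson: Δm = −2.5 log₁₀(ratio) = −2.5 log₁₀(776) = −2.5 × 2.8899 = -7.225
Star 1 is brighter, so it has the smaller magnitude: the difference is negative.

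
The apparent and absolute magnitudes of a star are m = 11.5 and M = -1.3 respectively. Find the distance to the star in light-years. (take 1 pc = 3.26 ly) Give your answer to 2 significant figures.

Distance modulus: m − M = 11.5 − (-1.3) = 12.800
m − M = 5 log₁₀ d − 5
log₁₀ d = (m − M)/5 + 1 = 3.5600
d = 10^3.5600 = 3631 pc
= 11840 ly

d ≈ 12000 ly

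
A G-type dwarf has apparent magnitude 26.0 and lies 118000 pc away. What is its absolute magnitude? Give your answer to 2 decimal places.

5 log₁₀(d/10 pc) = 5 log₁₀(118000) − 5 = 20.359
M = m − 5 log₁₀(d/10) = 26.0 − 20.359 = 5.641

M ≈ 5.64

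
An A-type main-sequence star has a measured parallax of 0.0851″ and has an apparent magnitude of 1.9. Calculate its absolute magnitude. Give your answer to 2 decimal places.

M ≈ 1.55

d = 1/p = 1/0.0851″ = 11.75 pc
5 log₁₀(d/10 pc) = 5 log₁₀(11.75) − 5 = 0.350
M = m − 5 log₁₀(d/10) = 1.9 − 0.350 = 1.550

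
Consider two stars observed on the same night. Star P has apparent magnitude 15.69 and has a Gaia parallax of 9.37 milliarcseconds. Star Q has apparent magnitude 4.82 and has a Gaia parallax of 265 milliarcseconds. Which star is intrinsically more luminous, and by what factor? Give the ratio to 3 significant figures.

Star P: p = 9.37 mas = 9.37×10^-3″ → d = 1/p = 106.7 pc
Star P: M = m − 5 log₁₀ d + 5 = 15.69 − 5·2.0283 + 5 = 10.549
Star Q: p = 265 mas = 0.265″ → d = 1/p = 3.774 pc
Star Q: M = m − 5 log₁₀ d + 5 = 4.82 − 5·0.5768 + 5 = 6.936
ΔM = M_P − M_Q = 10.549 − (6.936) = 3.612; smaller M is more luminous → Star Q.
L ratio = 10^(0.4 |ΔM|) = 10^1.445 = 27.86

Star Q is more luminous, by a factor of 27.9.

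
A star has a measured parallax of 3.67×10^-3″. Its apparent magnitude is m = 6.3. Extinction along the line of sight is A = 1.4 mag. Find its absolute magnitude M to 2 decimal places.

d = 1/p = 1/3.67×10^-3″ = 272.5 pc
5 log₁₀(d/10 pc) = 5 log₁₀(272.5) − 5 = 7.177
M = m − 5 log₁₀(d/10) − A = 6.3 − 7.177 − 1.4 = -2.277

M ≈ -2.28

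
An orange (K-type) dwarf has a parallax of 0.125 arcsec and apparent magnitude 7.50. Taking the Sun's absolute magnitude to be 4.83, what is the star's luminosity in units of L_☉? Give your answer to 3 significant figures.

d = 1/p = 1/0.125″ = 8.000 pc
M = m − 5 log₁₀ d + 5 = 7.50 − 5·0.9031 + 5 = 7.985
M − M_☉ = 7.985 − 4.83 = 3.155
L/L_☉ = 10^(−0.4 × 3.155) = 0.05472

L/L_☉ ≈ 0.0547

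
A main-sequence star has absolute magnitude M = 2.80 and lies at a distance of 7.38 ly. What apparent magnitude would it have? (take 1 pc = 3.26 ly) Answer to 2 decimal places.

m ≈ -0.43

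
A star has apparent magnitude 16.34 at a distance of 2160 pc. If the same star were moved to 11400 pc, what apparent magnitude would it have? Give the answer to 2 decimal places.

m ≈ 19.95

Flux ∝ 1/d², so Δm = 5 log₁₀(d₂/d₁) = 5 log₁₀(11400/2160) = 3.612
m₂ = m₁ + Δm = 16.34 + (3.612) = 19.952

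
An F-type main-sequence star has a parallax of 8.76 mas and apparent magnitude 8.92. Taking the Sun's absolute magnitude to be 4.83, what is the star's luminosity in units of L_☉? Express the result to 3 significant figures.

d = 1/p = 1000/8.76 mas = 114.2 pc
M = m − 5 log₁₀ d + 5 = 8.92 − 5·2.0575 + 5 = 3.633
M − M_☉ = 3.633 − 4.83 = -1.197
L/L_☉ = 10^(−0.4 × -1.197) = 3.013

L/L_☉ ≈ 3.01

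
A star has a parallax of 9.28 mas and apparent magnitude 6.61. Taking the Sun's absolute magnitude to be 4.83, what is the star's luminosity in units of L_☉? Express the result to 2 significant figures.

L/L_☉ ≈ 23

d = 1/p = 1000/9.28 mas = 107.8 pc
M = m − 5 log₁₀ d + 5 = 6.61 − 5·2.0325 + 5 = 1.448
M − M_☉ = 1.448 − 4.83 = -3.382
L/L_☉ = 10^(−0.4 × -3.382) = 22.54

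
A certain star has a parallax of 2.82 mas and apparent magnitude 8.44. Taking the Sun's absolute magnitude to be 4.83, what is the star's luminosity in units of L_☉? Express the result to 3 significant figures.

L/L_☉ ≈ 45.2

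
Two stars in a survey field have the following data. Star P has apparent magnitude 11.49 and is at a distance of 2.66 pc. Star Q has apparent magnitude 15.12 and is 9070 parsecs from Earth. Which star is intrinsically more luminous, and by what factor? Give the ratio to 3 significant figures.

Star P: M = m − 5 log₁₀ d + 5 = 11.49 − 5·0.4249 + 5 = 14.366
Star Q: M = m − 5 log₁₀ d + 5 = 15.12 − 5·3.9576 + 5 = 0.332
ΔM = M_P − M_Q = 14.366 − (0.332) = 14.034; smaller M is more luminous → Star Q.
L ratio = 10^(0.4 |ΔM|) = 10^5.613 = 410600

Star Q is more luminous, by a factor of 411000.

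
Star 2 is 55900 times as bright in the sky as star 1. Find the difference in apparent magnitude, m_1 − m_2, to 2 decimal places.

Pogson: Δm = −2.5 log₁₀(ratio) = −2.5 log₁₀(55900) = −2.5 × 4.7474 = -11.869
Star 2 is brighter so has the smaller magnitude: m_1 − m_2 is positive.

m_1 − m_2 ≈ 11.87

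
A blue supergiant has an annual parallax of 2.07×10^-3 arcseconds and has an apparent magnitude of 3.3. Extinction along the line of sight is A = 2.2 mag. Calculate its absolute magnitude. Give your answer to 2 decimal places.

M ≈ -7.32

d = 1/p = 1/2.07×10^-3″ = 483.1 pc
5 log₁₀(d/10 pc) = 5 log₁₀(483.1) − 5 = 8.420
M = m − 5 log₁₀(d/10) − A = 3.3 − 8.420 − 2.2 = -7.320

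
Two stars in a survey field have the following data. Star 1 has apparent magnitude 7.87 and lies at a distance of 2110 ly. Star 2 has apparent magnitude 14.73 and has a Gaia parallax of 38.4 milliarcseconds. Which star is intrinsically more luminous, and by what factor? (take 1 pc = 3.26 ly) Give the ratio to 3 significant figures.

Star 1 is more luminous, by a factor of 343000.

Star 1: d = 2110 ly / 3.26 = 647.2 pc
Star 1: M = m − 5 log₁₀ d + 5 = 7.87 − 5·2.8111 + 5 = -1.185
Star 2: p = 38.4 mas = 0.0384″ → d = 1/p = 26.04 pc
Star 2: M = m − 5 log₁₀ d + 5 = 14.73 − 5·1.4157 + 5 = 12.652
ΔM = M_1 − M_2 = -1.185 − (12.652) = -13.837; smaller M is more luminous → Star 1.
L ratio = 10^(0.4 |ΔM|) = 10^5.535 = 342600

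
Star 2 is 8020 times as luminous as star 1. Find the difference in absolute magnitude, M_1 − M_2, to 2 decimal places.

M_1 − M_2 ≈ 9.76

Pogson: ΔM = −2.5 log₁₀(ratio) = −2.5 log₁₀(8020) = −2.5 × 3.9042 = -9.760
Star 2 is brighter so has the smaller magnitude: M_1 − M_2 is positive.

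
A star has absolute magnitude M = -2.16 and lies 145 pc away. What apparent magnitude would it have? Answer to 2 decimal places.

m = M + 5 log₁₀ d − 5 = -2.16 + 5·2.1614 − 5 = 3.647

m ≈ 3.65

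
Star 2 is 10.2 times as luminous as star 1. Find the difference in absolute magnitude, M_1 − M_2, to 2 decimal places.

M_1 − M_2 ≈ 2.52

Pogson: ΔM = −2.5 log₁₀(ratio) = −2.5 log₁₀(10.2) = −2.5 × 1.0086 = -2.522
Star 2 is brighter so has the smaller magnitude: M_1 − M_2 is positive.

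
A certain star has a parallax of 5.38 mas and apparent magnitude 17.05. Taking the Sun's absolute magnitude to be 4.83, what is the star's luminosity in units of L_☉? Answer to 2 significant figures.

d = 1/p = 1000/5.38 mas = 185.9 pc
M = m − 5 log₁₀ d + 5 = 17.05 − 5·2.2692 + 5 = 10.704
M − M_☉ = 10.704 − 4.83 = 5.874
L/L_☉ = 10^(−0.4 × 5.874) = 4.471×10^-3

L/L_☉ ≈ 4.5×10^-3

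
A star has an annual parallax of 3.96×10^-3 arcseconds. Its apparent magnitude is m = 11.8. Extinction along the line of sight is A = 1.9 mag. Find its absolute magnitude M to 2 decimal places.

M ≈ 2.89

d = 1/p = 1/3.96×10^-3″ = 252.5 pc
5 log₁₀(d/10 pc) = 5 log₁₀(252.5) − 5 = 7.012
M = m − 5 log₁₀(d/10) − A = 11.8 − 7.012 − 1.9 = 2.888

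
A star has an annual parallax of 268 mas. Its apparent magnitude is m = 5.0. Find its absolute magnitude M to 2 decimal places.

p = 268 mas = 0.268″ → d = 1/p = 3.731 pc
5 log₁₀(d/10 pc) = 5 log₁₀(3.731) − 5 = -2.141
M = m − 5 log₁₀(d/10) = 5.0 + 2.141 = 7.141

M ≈ 7.14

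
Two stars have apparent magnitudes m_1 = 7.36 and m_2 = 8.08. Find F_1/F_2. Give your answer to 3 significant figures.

Δm = 7.36 − (8.08) = -0.72
Flux ratio = 10^(−0.4 Δm) = 10^(−0.4 × -0.72) = 10^0.288 = 1.941

F_1/F_2 ≈ 1.94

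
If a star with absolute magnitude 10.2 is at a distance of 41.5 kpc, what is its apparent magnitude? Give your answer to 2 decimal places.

m ≈ 28.29

d = 41.5 kpc = 41500 pc
m = M + 5 log₁₀ d − 5 = 10.2 + 5·4.6180 − 5 = 28.290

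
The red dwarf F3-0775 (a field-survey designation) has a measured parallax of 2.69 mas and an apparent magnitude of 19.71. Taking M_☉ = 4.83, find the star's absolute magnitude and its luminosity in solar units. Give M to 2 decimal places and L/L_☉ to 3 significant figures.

d = 1/p = 1000/2.69 mas = 371.7 pc
M = m − 5 log₁₀ d + 5 = 19.71 − 5·2.5702 + 5 = 11.859
M − M_☉ = 11.859 − 4.83 = 7.029
L/L_☉ = 10^(−0.4 × 7.029) = 1.543×10^-3

M ≈ 11.86; L/L_☉ ≈ 1.54×10^-3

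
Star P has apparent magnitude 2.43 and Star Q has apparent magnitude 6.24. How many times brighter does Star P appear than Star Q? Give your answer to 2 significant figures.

Δm = 2.43 − (6.24) = -3.81
Flux ratio = 10^(−0.4 Δm) = 10^(−0.4 × -3.81) = 10^1.524 = 33.42

33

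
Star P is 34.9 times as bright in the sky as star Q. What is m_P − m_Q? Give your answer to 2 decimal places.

Pogson: Δm = −2.5 log₁₀(ratio) = −2.5 log₁₀(34.9) = −2.5 × 1.5428 = -3.857
Star P is brighter, so it has the smaller magnitude: the difference is negative.

m_P − m_Q ≈ -3.86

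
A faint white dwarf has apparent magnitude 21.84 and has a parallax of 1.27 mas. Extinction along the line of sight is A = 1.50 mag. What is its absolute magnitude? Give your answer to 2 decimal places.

p = 1.27 mas = 1.27×10^-3″ → d = 1/p = 787.4 pc
5 log₁₀(d/10 pc) = 5 log₁₀(787.4) − 5 = 9.481
M = m − 5 log₁₀(d/10) − A = 21.84 − 9.481 − 1.50 = 10.859

M ≈ 10.86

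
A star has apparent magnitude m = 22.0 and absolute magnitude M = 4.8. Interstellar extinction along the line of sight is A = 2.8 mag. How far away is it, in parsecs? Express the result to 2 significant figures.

d ≈ 7600 pc

m − M = 5 log₁₀(d/10 pc) + A  ⇒  22.0 − (4.8) − 2.8 = 5 log₁₀(d/10)
14.400 = 5 log₁₀(d/10)
log₁₀ d = (m − M − A)/5 + 1 = 3.8800
d = 10^3.8800 = 7586 pc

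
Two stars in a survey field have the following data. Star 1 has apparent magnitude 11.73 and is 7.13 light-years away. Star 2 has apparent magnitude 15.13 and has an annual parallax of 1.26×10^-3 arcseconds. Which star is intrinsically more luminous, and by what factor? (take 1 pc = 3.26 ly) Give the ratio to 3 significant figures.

Star 1: d = 7.13 ly / 3.26 = 2.187 pc
Star 1: M = m − 5 log₁₀ d + 5 = 11.73 − 5·0.3399 + 5 = 15.031
Star 2: d = 1/p = 1/1.26×10^-3″ = 793.7 pc
Star 2: M = m − 5 log₁₀ d + 5 = 15.13 − 5·2.8996 + 5 = 5.632
ΔM = M_1 − M_2 = 15.031 − (5.632) = 9.399; smaller M is more luminous → Star 2.
L ratio = 10^(0.4 |ΔM|) = 10^3.760 = 5748

Star 2 is more luminous, by a factor of 5750.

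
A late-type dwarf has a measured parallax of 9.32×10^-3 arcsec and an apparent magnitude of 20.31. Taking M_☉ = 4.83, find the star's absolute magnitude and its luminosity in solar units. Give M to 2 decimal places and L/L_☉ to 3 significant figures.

d = 1/p = 1/9.32×10^-3″ = 107.3 pc
M = m − 5 log₁₀ d + 5 = 20.31 − 5·2.0306 + 5 = 15.157
M − M_☉ = 15.157 − 4.83 = 10.327
L/L_☉ = 10^(−0.4 × 10.327) = 7.399×10^-5

M ≈ 15.16; L/L_☉ ≈ 7.40×10^-5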